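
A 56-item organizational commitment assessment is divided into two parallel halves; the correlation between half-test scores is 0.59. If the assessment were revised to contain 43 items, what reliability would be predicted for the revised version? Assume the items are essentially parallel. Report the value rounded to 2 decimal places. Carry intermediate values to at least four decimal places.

0.69

Full-test reliability from the split-half r: r_full = 2(0.59)/(1 + 0.59) = 0.7421
Length factor from 56 to 43 items: n = 43/56 = 0.7679
r_new = n·r_full / (1 + (n − 1)·r_full) = 0.5699 / 0.8278 ≈ 0.6885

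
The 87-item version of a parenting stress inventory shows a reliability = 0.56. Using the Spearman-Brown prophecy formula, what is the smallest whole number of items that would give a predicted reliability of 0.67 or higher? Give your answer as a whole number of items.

Spearman-Brown solved for the length factor n:
n = r*(1 − r) / [ r (1 − r*) ]
n = [0.67 × 0.44] / [0.56 × 0.33]
n = 0.2948 / 0.1848 ≈ 1.5952
So the test needs 1.5952 × 87 ≈ 138.78 items; rounding up, 139.

139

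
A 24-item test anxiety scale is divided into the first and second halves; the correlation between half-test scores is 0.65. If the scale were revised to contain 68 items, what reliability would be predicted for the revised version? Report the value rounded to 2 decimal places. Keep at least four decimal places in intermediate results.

Spearman-Brown correction (n = 2): r_full = 2·0.65/(1 + 0.65) = 0.7879
Length factor from 24 to 68 items: n = 68/24 = 2.8333
r_new = n·r_full / (1 + (n − 1)·r_full) = 2.2324 / 2.4445 ≈ 0.9132

0.91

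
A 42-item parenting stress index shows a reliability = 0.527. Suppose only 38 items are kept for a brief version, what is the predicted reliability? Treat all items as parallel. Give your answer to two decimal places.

0.50

The new length is 38/42 = 0.9048 times the old.
Spearman-Brown: r_new = n·r / (1 + (n − 1)·r)
r_new = (0.9048 × 0.527) / (1 + (0.9048 − 1) × 0.527)
r_new = 0.4768 / 0.9498 ≈ 0.5020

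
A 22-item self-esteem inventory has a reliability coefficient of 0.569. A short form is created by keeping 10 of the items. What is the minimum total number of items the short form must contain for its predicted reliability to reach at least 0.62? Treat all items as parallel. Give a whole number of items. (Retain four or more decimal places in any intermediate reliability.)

Short-form reliability: n = 10/22 = 0.4545; r_10 = n·r/(1+(n−1)r) ≈ 0.3750
Length factor from the short form to reach 0.62: n' = 0.62(1 − 0.3750) / [0.3750(1 − 0.62)] ≈ 2.7193
Total items = 2.7193 × 10 = 27.19, rounded up to 28.

28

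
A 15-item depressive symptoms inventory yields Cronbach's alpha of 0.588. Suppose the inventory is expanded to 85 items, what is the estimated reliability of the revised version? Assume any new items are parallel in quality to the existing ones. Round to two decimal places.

0.89

Length ratio n = 85/15 = 5.6667
Apply the Spearman-Brown prophecy formula, r' = nr / [1 + (n − 1)r]:
r_new = (5.6667 × 0.588) / (1 + (5.6667 − 1) × 0.588)
     = 3.3320 / 3.7440 = 0.8900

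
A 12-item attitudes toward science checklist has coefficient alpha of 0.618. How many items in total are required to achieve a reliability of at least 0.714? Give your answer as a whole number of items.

19

Invert Spearman-Brown to solve for n:
n = r*(1 − r) / [ r (1 − r*) ]
n = 0.714(1 − 0.618) / [0.618(1 − 0.714)]
n = 0.272748 / 0.176748 ≈ 1.5431
Items needed = n × 12 = 1.5431 × 12 ≈ 18.52 → round up to 19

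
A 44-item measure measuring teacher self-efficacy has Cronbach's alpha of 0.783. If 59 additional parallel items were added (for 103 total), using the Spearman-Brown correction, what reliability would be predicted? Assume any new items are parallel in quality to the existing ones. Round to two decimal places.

Length ratio n = 103/44 = 2.3409
Spearman-Brown: r_new = n·r / (1 + (n − 1)·r)
r_new = (2.3409 × 0.783) / (1 + (2.3409 − 1) × 0.783)
r_new = 1.8329 / 2.0499 ≈ 0.8941

0.89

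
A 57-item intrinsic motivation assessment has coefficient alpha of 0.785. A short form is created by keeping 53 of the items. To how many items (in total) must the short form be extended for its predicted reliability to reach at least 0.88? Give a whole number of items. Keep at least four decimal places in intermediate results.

First, r for the 53-item form: n = 53/57 = 0.9298, so r_53 = 0.9298·0.785/(1 + (0.9298 − 1)·0.785) = 0.7725
Then solve for n' with r_old = 0.7725, r_target = 0.88: n' = 0.88(1 − 0.7725)/[0.7725(1 − 0.88)] = 2.1597
Total items = 2.1597 × 53 = 114.46, rounded up to 115.

115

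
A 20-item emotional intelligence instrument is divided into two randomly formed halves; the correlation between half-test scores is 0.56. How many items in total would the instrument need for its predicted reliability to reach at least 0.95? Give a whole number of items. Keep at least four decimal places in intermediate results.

150

Corrected full-test reliability: r_full = 2 × 0.56 / (1 + 0.56) ≈ 0.7179
n = r_tgt(1 − r_full) / [r_full(1 − r_tgt)] = 0.95 × 0.2821 / (0.7179 × 0.05) ≈ 7.4661
Items = 7.4661 × 20 ≈ 149.32 → 150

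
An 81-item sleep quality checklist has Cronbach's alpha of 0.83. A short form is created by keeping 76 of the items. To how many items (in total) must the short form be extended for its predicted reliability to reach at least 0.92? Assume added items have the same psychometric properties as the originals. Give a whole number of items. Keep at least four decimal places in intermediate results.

First, r for the 76-item form: n = 76/81 = 0.9383, so r_76 = 0.9383·0.83/(1 + (0.9383 − 1)·0.83) = 0.8208
Length factor from the short form to reach 0.92: n' = 0.92(1 − 0.8208) / [0.8208(1 − 0.92)] ≈ 2.5107
Total items = 2.5107 × 76 = 190.81, rounded up to 191.

191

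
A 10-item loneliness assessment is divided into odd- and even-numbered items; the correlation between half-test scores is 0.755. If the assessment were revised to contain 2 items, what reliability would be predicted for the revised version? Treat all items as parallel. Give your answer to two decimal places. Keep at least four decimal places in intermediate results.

0.55

Full-test reliability from the split-half r: r_full = 2(0.755)/(1 + 0.755) = 0.8604
Then adjust to 2 items: n = 2/10 = 0.2000
r_new = n·r_full / (1 + (n − 1)·r_full) = 0.1721 / 0.3117 ≈ 0.5521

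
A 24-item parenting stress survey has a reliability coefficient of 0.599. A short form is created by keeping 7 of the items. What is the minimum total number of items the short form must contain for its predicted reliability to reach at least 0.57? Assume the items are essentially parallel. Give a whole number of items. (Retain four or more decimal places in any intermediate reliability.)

Short-form reliability: n = 7/24 = 0.2917; r_7 = n·r/(1+(n−1)r) ≈ 0.3035
Length factor from the short form to reach 0.57: n' = 0.57(1 − 0.3035) / [0.3035(1 − 0.57)] ≈ 3.0421
Items = 3.0421 × 7 ≈ 21.29 → 22

22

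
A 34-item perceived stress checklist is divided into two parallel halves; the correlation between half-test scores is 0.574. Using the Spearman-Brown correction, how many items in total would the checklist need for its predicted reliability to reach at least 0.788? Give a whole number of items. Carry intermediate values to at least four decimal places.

r_full = 2(0.574)/(1 + 0.574) = 0.7294
Solve Spearman-Brown for n: n = 0.788(1 − 0.7294) / [0.7294(1 − 0.788)] = 1.3790
Required items = 1.3790 × 34 = 46.89, so 47 items.

47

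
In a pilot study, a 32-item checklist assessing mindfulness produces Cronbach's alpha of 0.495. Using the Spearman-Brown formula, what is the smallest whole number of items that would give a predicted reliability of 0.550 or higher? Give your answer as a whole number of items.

40

Invert Spearman-Brown to solve for n:
n = r_target (1 − r_old) / [ r_old (1 − r_target) ]
n = 0.550(1 − 0.495) / [0.495(1 − 0.550)]
n = 0.277750 / 0.222750 ≈ 1.2469
Items needed = n × 32 = 1.2469 × 32 ≈ 39.90 → round up to 40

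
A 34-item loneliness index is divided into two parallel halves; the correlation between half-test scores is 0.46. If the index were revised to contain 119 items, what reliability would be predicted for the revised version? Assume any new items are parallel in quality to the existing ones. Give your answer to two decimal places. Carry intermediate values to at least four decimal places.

0.86

First correct the split-half correlation to full-test reliability: r_full = 2 × 0.46 / (1 + 0.46) ≈ 0.6301
Then adjust to 119 items: n = 119/34 = 3.5000
r_new = n·r_full / (1 + (n − 1)·r_full) = 2.2054 / 2.5753 ≈ 0.8564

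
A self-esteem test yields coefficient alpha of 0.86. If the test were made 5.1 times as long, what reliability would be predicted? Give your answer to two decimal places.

Apply the Spearman-Brown prophecy formula, r' = nr / [1 + (n − 1)r]:
r_new = 5.1·0.86 / [1 + (5.1 − 1)·0.86]
     = 4.3860 / 4.5260 = 0.9691

0.97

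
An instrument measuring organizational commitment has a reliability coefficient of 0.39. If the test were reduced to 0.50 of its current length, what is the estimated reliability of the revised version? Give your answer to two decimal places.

0.24

Apply the Spearman-Brown prophecy formula, r' = nr / [1 + (n − 1)r]:
r_new = 0.5·0.39 / [1 + (0.5 − 1)·0.39]
r_new = 0.1950 / 0.8050 ≈ 0.2422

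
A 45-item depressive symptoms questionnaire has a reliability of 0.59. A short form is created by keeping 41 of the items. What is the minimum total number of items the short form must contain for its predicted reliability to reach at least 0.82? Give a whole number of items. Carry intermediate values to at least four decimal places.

143

First, r for the 41-item form: n = 41/45 = 0.9111, so r_41 = 0.9111·0.59/(1 + (0.9111 − 1)·0.59) = 0.5673
Then solve for n' with r_old = 0.5673, r_target = 0.82: n' = 0.82(1 − 0.5673)/[0.5673(1 − 0.82)] = 3.4747
Items = 3.4747 × 41 ≈ 142.46 → 143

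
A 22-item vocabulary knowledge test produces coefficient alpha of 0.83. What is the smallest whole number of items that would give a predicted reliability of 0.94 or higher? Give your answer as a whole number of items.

Spearman-Brown solved for the length factor n:
n = r*(1 − r) / [ r (1 − r*) ]
n = 0.94 × (1 − 0.83) / [ 0.83 × (1 − 0.94) ]
  = 0.1598 / 0.0498 = 3.2088
So the test needs 3.2088 × 22 ≈ 70.59 items; rounding up, 71.

71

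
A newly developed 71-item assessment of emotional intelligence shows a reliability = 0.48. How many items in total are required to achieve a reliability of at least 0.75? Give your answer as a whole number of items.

231

Rearranging the Spearman-Brown formula for n,
n = r*(1 − r) / [ r (1 − r*) ]
n = 0.75(1 − 0.48) / [0.48(1 − 0.75)]
  = 0.3900 / 0.1200 = 3.2500
3.2500 × 71 = 230.75 → 231 items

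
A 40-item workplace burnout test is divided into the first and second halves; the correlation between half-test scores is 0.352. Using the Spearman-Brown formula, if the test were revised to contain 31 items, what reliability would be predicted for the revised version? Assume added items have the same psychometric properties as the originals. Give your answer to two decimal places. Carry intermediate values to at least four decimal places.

0.46

Spearman-Brown correction (n = 2): r_full = 2·0.352/(1 + 0.352) = 0.5207
Then adjust to 31 items: n = 31/40 = 0.7750
r_new = n·r_full / (1 + (n − 1)·r_full) = 0.4035 / 0.8828 ≈ 0.4571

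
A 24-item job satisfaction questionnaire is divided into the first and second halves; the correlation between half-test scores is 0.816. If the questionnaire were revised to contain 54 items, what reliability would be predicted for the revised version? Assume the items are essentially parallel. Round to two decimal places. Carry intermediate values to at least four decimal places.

First correct the split-half correlation to full-test reliability: r_full = 2 × 0.816 / (1 + 0.816) ≈ 0.8987
Then adjust to 54 items: n = 54/24 = 2.2500
r_new = n·r_full / (1 + (n − 1)·r_full) = 2.0221 / 2.1234 ≈ 0.9523

0.95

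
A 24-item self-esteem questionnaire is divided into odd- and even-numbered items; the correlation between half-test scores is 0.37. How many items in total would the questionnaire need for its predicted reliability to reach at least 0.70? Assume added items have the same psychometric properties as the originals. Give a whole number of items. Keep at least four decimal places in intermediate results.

r_full = 2(0.37)/(1 + 0.37) = 0.5401
Solve Spearman-Brown for n: n = 0.70(1 − 0.5401) / [0.5401(1 − 0.70)] = 1.9869
Required items = 1.9869 × 24 = 47.69, so 48 items.

48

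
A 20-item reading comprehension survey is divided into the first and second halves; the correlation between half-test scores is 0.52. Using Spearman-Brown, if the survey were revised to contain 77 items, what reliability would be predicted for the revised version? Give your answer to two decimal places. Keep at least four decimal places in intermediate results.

First correct the split-half correlation to full-test reliability: r_full = 2 × 0.52 / (1 + 0.52) ≈ 0.6842
Length factor from 20 to 77 items: n = 77/20 = 3.8500
r_new = n·r_full / (1 + (n − 1)·r_full) = 2.6342 / 2.9500 ≈ 0.8929

0.89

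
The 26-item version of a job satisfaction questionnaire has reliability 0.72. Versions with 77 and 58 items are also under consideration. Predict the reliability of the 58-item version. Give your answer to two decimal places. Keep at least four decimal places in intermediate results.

0.85

The 77-item form is not needed; work directly from the 26-item form with n = 58/26 = 2.2308.
r_{58} = n·r / (1 + (n − 1)·r) = 1.6062 / 1.8862 ≈ 0.8516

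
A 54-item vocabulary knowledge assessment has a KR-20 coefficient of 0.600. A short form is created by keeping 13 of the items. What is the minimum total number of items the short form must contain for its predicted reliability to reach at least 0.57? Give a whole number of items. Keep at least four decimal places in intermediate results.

48

Short-form reliability: n = 13/54 = 0.2407; r_13 = n·r/(1+(n−1)r) ≈ 0.2653
Then solve for n' with r_old = 0.2653, r_target = 0.57: n' = 0.57(1 − 0.2653)/[0.2653(1 − 0.57)] = 3.6710
Total items = 3.6710 × 13 = 47.72, rounded up to 48.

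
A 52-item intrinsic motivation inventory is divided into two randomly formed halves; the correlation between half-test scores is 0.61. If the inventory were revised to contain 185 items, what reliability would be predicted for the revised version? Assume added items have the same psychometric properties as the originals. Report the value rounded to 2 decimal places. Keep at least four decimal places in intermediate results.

0.92

First correct the split-half correlation to full-test reliability: r_full = 2 × 0.61 / (1 + 0.61) ≈ 0.7578
Length factor from 52 to 185 items: n = 185/52 = 3.5577
r_new = n·r_full / (1 + (n − 1)·r_full) = 2.6960 / 2.9382 ≈ 0.9176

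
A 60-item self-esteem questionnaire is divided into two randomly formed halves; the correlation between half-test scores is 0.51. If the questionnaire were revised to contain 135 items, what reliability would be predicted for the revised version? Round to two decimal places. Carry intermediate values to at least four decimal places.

0.82

First correct the split-half correlation to full-test reliability: r_full = 2 × 0.51 / (1 + 0.51) ≈ 0.6755
Then adjust to 135 items: n = 135/60 = 2.2500
r_new = n·r_full / (1 + (n − 1)·r_full) = 1.5199 / 1.8444 ≈ 0.8241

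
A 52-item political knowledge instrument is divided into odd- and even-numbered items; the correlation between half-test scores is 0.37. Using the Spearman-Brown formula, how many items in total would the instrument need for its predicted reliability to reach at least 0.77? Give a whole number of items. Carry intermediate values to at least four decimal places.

r_full = 2(0.37)/(1 + 0.37) = 0.5401
Solve Spearman-Brown for n: n = 0.77(1 − 0.5401) / [0.5401(1 − 0.77)] = 2.8507
Items = 2.8507 × 52 ≈ 148.24 → 149

149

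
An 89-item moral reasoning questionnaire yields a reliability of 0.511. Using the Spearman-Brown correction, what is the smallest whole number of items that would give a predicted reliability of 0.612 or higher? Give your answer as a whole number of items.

135

Spearman-Brown solved for the length factor n:
n = r*(1 − r) / [ r (1 − r*) ]
n = 0.612(1 − 0.511) / [0.511(1 − 0.612)]
  = 0.299268 / 0.198268 = 1.5094
1.5094 × 89 = 134.34 → 135 items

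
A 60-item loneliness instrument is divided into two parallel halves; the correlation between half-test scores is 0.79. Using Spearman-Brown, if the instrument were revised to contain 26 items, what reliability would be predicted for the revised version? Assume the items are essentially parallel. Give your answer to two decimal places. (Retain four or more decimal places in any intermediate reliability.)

Spearman-Brown correction (n = 2): r_full = 2·0.79/(1 + 0.79) = 0.8827
Then adjust to 26 items: n = 26/60 = 0.4333
r_new = n·r_full / (1 + (n − 1)·r_full) = 0.3825 / 0.4998 ≈ 0.7653

0.77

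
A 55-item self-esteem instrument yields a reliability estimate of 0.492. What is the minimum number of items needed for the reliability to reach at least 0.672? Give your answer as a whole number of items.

n = 0.672(1 − 0.492) / [0.492(1 − 0.672)]
n = 0.341376 / 0.161376 ≈ 2.1154
2.1154 × 55 = 116.35 → 117 items

117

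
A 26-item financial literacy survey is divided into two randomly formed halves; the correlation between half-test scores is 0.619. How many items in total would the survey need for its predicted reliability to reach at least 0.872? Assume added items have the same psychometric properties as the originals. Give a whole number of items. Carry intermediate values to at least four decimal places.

55

r_full = 2(0.619)/(1 + 0.619) = 0.7647
Solve Spearman-Brown for n: n = 0.872(1 − 0.7647) / [0.7647(1 − 0.872)] = 2.0962
Items = 2.0962 × 26 ≈ 54.50 → 55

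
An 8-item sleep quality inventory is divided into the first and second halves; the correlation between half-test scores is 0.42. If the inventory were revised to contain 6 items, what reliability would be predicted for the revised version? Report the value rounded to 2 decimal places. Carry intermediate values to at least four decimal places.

0.52

Spearman-Brown correction (n = 2): r_full = 2·0.42/(1 + 0.42) = 0.5915
Length factor from 8 to 6 items: n = 6/8 = 0.7500
r_new = n·r_full / (1 + (n − 1)·r_full) = 0.4436 / 0.8521 ≈ 0.5206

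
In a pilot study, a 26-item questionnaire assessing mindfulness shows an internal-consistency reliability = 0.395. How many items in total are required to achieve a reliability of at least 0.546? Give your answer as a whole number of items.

Rearranging the Spearman-Brown formula for n,
n = r_target (1 − r_old) / [ r_old (1 − r_target) ]
n = 0.546(1 − 0.395) / [0.395(1 − 0.546)]
n = 0.330330 / 0.179330 ≈ 1.8420
So the test needs 1.8420 × 26 ≈ 47.89 items; rounding up, 48.

48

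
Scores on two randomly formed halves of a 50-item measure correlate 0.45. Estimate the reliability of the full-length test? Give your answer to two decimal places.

Each half is half the length of the full test, so the full test is n = 2 times a half.
r_full = 2r_hh / (1 + r_hh) = 2 × 0.45 / (1 + 0.45)
r_full = 0.9000 / 1.4500 ≈ 0.6207

0.62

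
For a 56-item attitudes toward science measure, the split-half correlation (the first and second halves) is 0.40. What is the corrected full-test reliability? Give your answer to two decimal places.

Each half is half the length of the full test, so the full test is n = 2 times a half.
r_full = 2(0.40) / (1 + 0.40)
r_full = 0.8000 / 1.4000 ≈ 0.5714

0.57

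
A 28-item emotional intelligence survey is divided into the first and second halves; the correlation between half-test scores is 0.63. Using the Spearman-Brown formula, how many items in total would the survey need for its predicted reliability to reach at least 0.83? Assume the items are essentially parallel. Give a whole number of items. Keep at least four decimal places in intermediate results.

41

Corrected full-test reliability: r_full = 2 × 0.63 / (1 + 0.63) ≈ 0.7730
n = r_tgt(1 − r_full) / [r_full(1 − r_tgt)] = 0.83 × 0.2270 / (0.7730 × 0.17) ≈ 1.4338
Required items = 1.4338 × 28 = 40.15, so 41 items.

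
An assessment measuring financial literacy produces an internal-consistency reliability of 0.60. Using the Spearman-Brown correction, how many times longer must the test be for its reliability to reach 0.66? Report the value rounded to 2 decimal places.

1.29

n = 0.66(1 − 0.60) / [0.60(1 − 0.66)]
n = 0.2640 / 0.2040 ≈ 1.2941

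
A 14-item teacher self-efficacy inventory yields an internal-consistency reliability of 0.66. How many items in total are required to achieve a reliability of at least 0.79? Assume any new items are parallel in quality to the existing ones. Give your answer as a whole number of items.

n = [0.79 × 0.34] / [0.66 × 0.21]
n = 0.2686 / 0.1386 ≈ 1.9380
So the test needs 1.9380 × 14 ≈ 27.13 items; rounding up, 28.

28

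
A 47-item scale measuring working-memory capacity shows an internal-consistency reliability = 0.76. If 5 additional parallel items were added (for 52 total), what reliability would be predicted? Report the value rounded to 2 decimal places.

n = 52/47 = 1.1064
Apply the Spearman-Brown prophecy formula, r' = nr / [1 + (n − 1)r]:
r_new = 1.1064·0.76 / [1 + (1.1064 − 1)·0.76]
r_new = 0.8409 / 1.0809 ≈ 0.7780

0.78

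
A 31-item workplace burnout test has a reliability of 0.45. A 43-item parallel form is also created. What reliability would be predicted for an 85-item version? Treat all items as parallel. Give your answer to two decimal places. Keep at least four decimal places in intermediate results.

The 43-item form is not needed; work directly from the 31-item form with n = 85/31 = 2.7419.
r_{85} = n·r / (1 + (n − 1)·r) = 1.2339 / 1.7839 ≈ 0.6917

0.69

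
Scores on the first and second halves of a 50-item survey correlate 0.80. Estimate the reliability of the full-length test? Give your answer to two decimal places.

0.89

Apply the Spearman-Brown correction with n = 2:
r_full = 2r_hh / (1 + r_hh) = 2 × 0.80 / (1 + 0.80)
r_full = 1.6000 / 1.8000 ≈ 0.8889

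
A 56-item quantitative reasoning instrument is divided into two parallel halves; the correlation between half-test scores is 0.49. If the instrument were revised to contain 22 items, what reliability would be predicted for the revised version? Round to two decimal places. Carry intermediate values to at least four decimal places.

0.43

Spearman-Brown correction (n = 2): r_full = 2·0.49/(1 + 0.49) = 0.6577
Then adjust to 22 items: n = 22/56 = 0.3929
r_new = n·r_full / (1 + (n − 1)·r_full) = 0.2584 / 0.6007 ≈ 0.4302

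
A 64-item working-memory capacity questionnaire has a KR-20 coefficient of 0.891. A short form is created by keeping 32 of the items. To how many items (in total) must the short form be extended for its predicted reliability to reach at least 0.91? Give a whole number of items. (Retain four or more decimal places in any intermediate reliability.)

80

Short-form reliability: n = 32/64 = 0.5000; r_32 = n·r/(1+(n−1)r) ≈ 0.8034
Length factor from the short form to reach 0.91: n' = 0.91(1 − 0.8034) / [0.8034(1 − 0.91)] ≈ 2.4743
Items = 2.4743 × 32 ≈ 79.18 → 80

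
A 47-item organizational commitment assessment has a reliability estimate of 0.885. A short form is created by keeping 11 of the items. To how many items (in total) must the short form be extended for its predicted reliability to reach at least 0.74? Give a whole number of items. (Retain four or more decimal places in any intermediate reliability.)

First, r for the 11-item form: n = 11/47 = 0.2340, so r_11 = 0.2340·0.885/(1 + (0.2340 − 1)·0.885) = 0.6430
Then solve for n' with r_old = 0.6430, r_target = 0.74: n' = 0.74(1 − 0.6430)/[0.6430(1 − 0.74)] = 1.5802
Total items = 1.5802 × 11 = 17.38, rounded up to 18.

18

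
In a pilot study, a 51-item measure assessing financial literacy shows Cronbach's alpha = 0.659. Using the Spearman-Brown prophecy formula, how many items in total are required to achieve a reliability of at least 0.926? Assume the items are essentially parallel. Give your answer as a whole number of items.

n = [0.926 × 0.341] / [0.659 × 0.074]
  = 0.315766 / 0.048766 = 6.4751
Items needed = n × 51 = 6.4751 × 51 ≈ 330.23 → round up to 331

331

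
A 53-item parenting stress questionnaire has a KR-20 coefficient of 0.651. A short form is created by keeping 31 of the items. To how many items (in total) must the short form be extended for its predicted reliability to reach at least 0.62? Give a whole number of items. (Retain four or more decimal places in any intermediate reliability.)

Short-form reliability: n = 31/53 = 0.5849; r_31 = n·r/(1+(n−1)r) ≈ 0.5218
Then solve for n' with r_old = 0.5218, r_target = 0.62: n' = 0.62(1 − 0.5218)/[0.5218(1 − 0.62)] = 1.4952
Items = 1.4952 × 31 ≈ 46.35 → 47

47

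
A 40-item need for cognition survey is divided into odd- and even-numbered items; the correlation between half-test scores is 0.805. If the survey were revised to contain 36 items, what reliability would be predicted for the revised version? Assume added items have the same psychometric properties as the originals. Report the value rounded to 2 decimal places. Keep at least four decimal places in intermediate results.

First correct the split-half correlation to full-test reliability: r_full = 2 × 0.805 / (1 + 0.805) ≈ 0.8920
Then adjust to 36 items: n = 36/40 = 0.9000
r_new = n·r_full / (1 + (n − 1)·r_full) = 0.8028 / 0.9108 ≈ 0.8814

0.88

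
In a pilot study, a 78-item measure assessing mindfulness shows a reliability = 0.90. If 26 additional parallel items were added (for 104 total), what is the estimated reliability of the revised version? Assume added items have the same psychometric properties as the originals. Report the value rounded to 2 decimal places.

0.92

Length ratio n = 104/78 = 1.3333
Apply the Spearman-Brown prophecy formula, r' = nr / [1 + (n − 1)r]:
r_new = (1.3333 × 0.90) / (1 + (1.3333 − 1) × 0.90)
r_new = 1.2000 / 1.3000 ≈ 0.9231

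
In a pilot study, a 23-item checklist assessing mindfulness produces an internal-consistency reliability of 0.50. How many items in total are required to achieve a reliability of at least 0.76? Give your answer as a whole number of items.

Spearman-Brown solved for the length factor n:
n = r_target (1 − r_old) / [ r_old (1 − r_target) ]
n = 0.76 × (1 − 0.50) / [ 0.50 × (1 − 0.76) ]
n = 0.3800 / 0.1200 ≈ 3.1667
3.1667 × 23 = 72.83 → 73 items

73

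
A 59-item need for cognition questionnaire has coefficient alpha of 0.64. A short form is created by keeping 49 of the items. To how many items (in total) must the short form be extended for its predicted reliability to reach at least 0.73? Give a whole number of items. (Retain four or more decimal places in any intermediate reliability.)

90

First, r for the 49-item form: n = 49/59 = 0.8305, so r_49 = 0.8305·0.64/(1 + (0.8305 − 1)·0.64) = 0.5962
Length factor from the short form to reach 0.73: n' = 0.73(1 − 0.5962) / [0.5962(1 − 0.73)] ≈ 1.8312
Items = 1.8312 × 49 ≈ 89.73 → 90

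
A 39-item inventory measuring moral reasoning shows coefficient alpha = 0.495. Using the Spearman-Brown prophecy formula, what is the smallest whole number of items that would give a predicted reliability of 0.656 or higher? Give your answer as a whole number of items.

Spearman-Brown solved for the length factor n:
n = r*(1 − r) / [ r (1 − r*) ]
n = [0.656 × 0.505] / [0.495 × 0.344]
  = 0.331280 / 0.170280 = 1.9455
Items needed = n × 39 = 1.9455 × 39 ≈ 75.87 → round up to 76

76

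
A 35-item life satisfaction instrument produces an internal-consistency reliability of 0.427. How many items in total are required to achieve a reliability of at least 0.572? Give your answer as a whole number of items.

Invert Spearman-Brown to solve for n:
n = r_target (1 − r_old) / [ r_old (1 − r_target) ]
n = 0.572(1 − 0.427) / [0.427(1 − 0.572)]
  = 0.327756 / 0.182756 = 1.7934
1.7934 × 35 = 62.77 → 63 items

63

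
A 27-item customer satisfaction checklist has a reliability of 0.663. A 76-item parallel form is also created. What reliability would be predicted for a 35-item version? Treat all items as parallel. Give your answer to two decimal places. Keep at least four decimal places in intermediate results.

The 76-item form is not needed; work directly from the 27-item form with n = 35/27 = 1.2963.
r_{35} = n·r / (1 + (n − 1)·r) = 0.8594 / 1.1964 ≈ 0.7183

0.72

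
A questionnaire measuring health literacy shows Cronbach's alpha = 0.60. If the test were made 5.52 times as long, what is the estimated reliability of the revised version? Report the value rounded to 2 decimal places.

By Spearman-Brown, r_new = n r / (1 + (n − 1) r).
r_new = (5.52 × 0.60) / (1 + (5.52 − 1) × 0.60)
r_new = 3.3120 / 3.7120 ≈ 0.8922

0.89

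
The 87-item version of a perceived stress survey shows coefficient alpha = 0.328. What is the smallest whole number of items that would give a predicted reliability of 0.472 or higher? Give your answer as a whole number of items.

Rearranging the Spearman-Brown formula for n,
n = r*(1 − r) / [ r (1 − r*) ]
n = [0.472 × 0.672] / [0.328 × 0.528]
  = 0.317184 / 0.173184 = 1.8315
1.8315 × 87 = 159.34 → 160 items

160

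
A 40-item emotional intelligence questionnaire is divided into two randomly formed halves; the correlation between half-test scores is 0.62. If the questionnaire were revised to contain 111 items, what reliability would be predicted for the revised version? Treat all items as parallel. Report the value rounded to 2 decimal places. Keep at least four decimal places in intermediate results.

Spearman-Brown correction (n = 2): r_full = 2·0.62/(1 + 0.62) = 0.7654
Length factor from 40 to 111 items: n = 111/40 = 2.7750
r_new = n·r_full / (1 + (n − 1)·r_full) = 2.1240 / 2.3586 ≈ 0.9005

0.90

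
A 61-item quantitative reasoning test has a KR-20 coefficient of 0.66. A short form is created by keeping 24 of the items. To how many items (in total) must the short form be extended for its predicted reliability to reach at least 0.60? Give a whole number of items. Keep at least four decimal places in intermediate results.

48

First, r for the 24-item form: n = 24/61 = 0.3934, so r_24 = 0.3934·0.66/(1 + (0.3934 − 1)·0.66) = 0.4330
Length factor from the short form to reach 0.60: n' = 0.60(1 − 0.4330) / [0.4330(1 − 0.60)] ≈ 1.9642
Total items = 1.9642 × 24 = 47.14, rounded up to 48.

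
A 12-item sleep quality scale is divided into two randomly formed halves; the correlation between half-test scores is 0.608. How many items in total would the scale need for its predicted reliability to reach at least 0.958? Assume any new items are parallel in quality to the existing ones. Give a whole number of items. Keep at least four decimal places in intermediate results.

89

r_full = 2(0.608)/(1 + 0.608) = 0.7562
Solve Spearman-Brown for n: n = 0.958(1 − 0.7562) / [0.7562(1 − 0.958)] = 7.3538
Items = 7.3538 × 12 ≈ 88.25 → 89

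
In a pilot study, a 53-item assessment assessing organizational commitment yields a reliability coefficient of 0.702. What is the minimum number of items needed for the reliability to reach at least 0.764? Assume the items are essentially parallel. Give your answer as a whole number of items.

n = [0.764 × 0.298] / [0.702 × 0.236]
n = 0.227672 / 0.165672 ≈ 1.3742
Items needed = n × 53 = 1.3742 × 53 ≈ 72.83 → round up to 73

73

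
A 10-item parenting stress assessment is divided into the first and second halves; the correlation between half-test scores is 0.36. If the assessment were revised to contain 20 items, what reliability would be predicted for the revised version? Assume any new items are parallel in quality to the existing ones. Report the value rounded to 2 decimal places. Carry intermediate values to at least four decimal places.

0.69

First correct the split-half correlation to full-test reliability: r_full = 2 × 0.36 / (1 + 0.36) ≈ 0.5294
Then adjust to 20 items: n = 20/10 = 2.0000
r_new = n·r_full / (1 + (n − 1)·r_full) = 1.0588 / 1.5294 ≈ 0.6923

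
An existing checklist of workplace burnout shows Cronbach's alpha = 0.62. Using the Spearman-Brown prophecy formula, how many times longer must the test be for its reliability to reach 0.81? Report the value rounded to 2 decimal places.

Rearranging the Spearman-Brown formula for n,
n = r_target (1 − r_old) / [ r_old (1 − r_target) ]
n = [0.81 × 0.38] / [0.62 × 0.19]
n = 0.3078 / 0.1178 ≈ 2.6129

2.61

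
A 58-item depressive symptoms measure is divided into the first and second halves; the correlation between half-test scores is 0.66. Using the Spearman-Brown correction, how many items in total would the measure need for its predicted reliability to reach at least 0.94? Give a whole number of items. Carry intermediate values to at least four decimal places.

Corrected full-test reliability: r_full = 2 × 0.66 / (1 + 0.66) ≈ 0.7952
Solve Spearman-Brown for n: n = 0.94(1 − 0.7952) / [0.7952(1 − 0.94)] = 4.0349
Required items = 4.0349 × 58 = 234.02, so 235 items.

235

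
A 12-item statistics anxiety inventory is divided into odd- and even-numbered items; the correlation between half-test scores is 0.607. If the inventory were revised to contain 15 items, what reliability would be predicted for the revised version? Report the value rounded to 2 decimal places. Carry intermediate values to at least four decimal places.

0.79

First correct the split-half correlation to full-test reliability: r_full = 2 × 0.607 / (1 + 0.607) ≈ 0.7554
Length factor from 12 to 15 items: n = 15/12 = 1.2500
r_new = n·r_full / (1 + (n − 1)·r_full) = 0.9442 / 1.1888 ≈ 0.7942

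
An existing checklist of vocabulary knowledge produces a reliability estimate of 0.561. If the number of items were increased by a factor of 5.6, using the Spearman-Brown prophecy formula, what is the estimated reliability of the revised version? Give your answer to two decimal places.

0.88

r_new = 5.6·0.561 / [1 + (5.6 − 1)·0.561]
r_new = 3.1416 / 3.5806 ≈ 0.8774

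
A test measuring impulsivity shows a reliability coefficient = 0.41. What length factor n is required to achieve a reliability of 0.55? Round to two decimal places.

1.76

n = 0.55(1 − 0.41) / [0.41(1 − 0.55)]
n = 0.3245 / 0.1845 ≈ 1.7588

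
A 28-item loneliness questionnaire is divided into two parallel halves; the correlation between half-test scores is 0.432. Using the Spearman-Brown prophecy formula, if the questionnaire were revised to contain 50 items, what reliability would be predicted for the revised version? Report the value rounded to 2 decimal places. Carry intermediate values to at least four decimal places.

Full-test reliability from the split-half r: r_full = 2(0.432)/(1 + 0.432) = 0.6034
Length factor from 28 to 50 items: n = 50/28 = 1.7857
r_new = n·r_full / (1 + (n − 1)·r_full) = 1.0775 / 1.4741 ≈ 0.7310

0.73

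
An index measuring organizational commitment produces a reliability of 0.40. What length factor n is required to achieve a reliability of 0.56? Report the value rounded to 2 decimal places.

n = [0.56 × 0.60] / [0.40 × 0.44]
  = 0.3360 / 0.1760 = 1.9091

1.91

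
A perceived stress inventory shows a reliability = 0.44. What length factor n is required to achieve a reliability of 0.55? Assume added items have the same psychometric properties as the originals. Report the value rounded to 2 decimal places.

1.56

n = 0.55 × (1 − 0.44) / [ 0.44 × (1 − 0.55) ]
  = 0.3080 / 0.1980 = 1.5556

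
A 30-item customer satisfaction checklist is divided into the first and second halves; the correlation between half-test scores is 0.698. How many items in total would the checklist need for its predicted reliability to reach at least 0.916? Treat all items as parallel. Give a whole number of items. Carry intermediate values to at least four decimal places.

Corrected full-test reliability: r_full = 2 × 0.698 / (1 + 0.698) ≈ 0.8221
n = r_tgt(1 − r_full) / [r_full(1 − r_tgt)] = 0.916 × 0.1779 / (0.8221 × 0.084) ≈ 2.3598
Required items = 2.3598 × 30 = 70.79, so 71 items.

71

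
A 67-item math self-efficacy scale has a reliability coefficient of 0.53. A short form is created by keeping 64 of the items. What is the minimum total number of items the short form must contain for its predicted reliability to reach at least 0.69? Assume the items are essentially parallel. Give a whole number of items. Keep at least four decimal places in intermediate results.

133

Short-form reliability: n = 64/67 = 0.9552; r_64 = n·r/(1+(n−1)r) ≈ 0.5186
Then solve for n' with r_old = 0.5186, r_target = 0.69: n' = 0.69(1 − 0.5186)/[0.5186(1 − 0.69)] = 2.0661
Items = 2.0661 × 64 ≈ 132.23 → 133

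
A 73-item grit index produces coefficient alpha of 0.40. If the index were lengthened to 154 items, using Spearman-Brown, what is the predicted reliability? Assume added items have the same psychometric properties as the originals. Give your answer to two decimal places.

The new length is 154/73 = 2.1096 times the old.
Apply the Spearman-Brown prophecy formula, r' = nr / [1 + (n − 1)r]:
r_new = (2.1096 × 0.40) / (1 + (2.1096 − 1) × 0.40)
r_new = 0.8438 / 1.4438 ≈ 0.5844

0.58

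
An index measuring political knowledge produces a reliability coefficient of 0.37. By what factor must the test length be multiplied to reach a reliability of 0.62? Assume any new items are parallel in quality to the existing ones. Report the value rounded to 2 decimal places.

2.78

n = [0.62 × 0.63] / [0.37 × 0.38]
  = 0.3906 / 0.1406 = 2.7781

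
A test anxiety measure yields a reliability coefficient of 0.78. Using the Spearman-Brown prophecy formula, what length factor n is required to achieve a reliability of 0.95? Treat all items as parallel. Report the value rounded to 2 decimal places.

5.36

Invert Spearman-Brown to solve for n:
n = r_target (1 − r_old) / [ r_old (1 − r_target) ]
n = 0.95 × (1 − 0.78) / [ 0.78 × (1 − 0.95) ]
n = 0.2090 / 0.0390 ≈ 5.3590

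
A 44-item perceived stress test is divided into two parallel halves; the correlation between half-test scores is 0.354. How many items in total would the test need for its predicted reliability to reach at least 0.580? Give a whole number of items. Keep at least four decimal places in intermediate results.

56

Corrected full-test reliability: r_full = 2 × 0.354 / (1 + 0.354) ≈ 0.5229
Solve Spearman-Brown for n: n = 0.580(1 − 0.5229) / [0.5229(1 − 0.580)] = 1.2600
Required items = 1.2600 × 44 = 55.44, so 56 items.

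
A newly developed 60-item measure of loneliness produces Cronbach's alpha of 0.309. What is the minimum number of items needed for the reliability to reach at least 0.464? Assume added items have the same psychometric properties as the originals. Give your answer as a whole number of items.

Rearranging the Spearman-Brown formula for n,
n = r_target (1 − r_old) / [ r_old (1 − r_target) ]
n = 0.464(1 − 0.309) / [0.309(1 − 0.464)]
n = 0.320624 / 0.165624 ≈ 1.9359
So the test needs 1.9359 × 60 ≈ 116.15 items; rounding up, 117.

117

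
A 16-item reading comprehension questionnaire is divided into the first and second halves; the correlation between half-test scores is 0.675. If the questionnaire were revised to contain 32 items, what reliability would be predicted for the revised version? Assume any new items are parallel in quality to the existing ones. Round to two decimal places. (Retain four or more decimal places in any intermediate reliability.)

0.89

Full-test reliability from the split-half r: r_full = 2(0.675)/(1 + 0.675) = 0.8060
Then adjust to 32 items: n = 32/16 = 2.0000
r_new = n·r_full / (1 + (n − 1)·r_full) = 1.6120 / 1.8060 ≈ 0.8926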